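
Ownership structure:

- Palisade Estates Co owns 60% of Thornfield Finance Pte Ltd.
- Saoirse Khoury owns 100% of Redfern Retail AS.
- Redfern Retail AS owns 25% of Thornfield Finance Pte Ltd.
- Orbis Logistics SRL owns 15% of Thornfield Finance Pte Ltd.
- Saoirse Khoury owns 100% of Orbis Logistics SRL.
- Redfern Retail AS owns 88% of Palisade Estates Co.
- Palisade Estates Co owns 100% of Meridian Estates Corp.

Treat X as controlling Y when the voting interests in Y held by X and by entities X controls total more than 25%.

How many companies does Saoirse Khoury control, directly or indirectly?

Saoirse holds 100% of Redfern, so Saoirse controls Redfern.
Redfern holds 88% of Palisade, so Saoirse controls Palisade.
Saoirse holds 100% of Orbis, so Saoirse controls Orbis.
Palisade holds 100% of Meridian, so Saoirse controls Meridian.
Palisade and Redfern and Orbis together hold 60% + 25% + 15% = 100% of Thornfield, so Saoirse controls Thornfield.
Saoirse controls 5 companies.

5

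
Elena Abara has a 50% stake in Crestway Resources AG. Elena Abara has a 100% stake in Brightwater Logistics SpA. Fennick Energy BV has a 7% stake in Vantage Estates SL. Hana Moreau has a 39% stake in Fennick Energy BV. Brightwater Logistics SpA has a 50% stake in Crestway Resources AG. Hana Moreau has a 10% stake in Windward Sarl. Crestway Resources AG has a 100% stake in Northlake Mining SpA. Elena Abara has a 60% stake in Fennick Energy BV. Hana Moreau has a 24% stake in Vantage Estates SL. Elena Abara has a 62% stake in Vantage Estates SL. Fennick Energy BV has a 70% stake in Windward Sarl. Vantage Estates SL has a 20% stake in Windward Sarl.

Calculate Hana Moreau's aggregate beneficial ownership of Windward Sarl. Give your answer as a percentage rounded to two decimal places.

Hana reaches Windward along 4 paths.
Via Fennick: 39% × 70% = 27.3%.
Via Fennick → Vantage: 39% × 7% × 20% = 0.546%.
Via Vantage: 24% × 20% = 4.8%.
Direct stake: 10% = 10%.
Total: 27.3% + 0.546% + 4.8% + 10% = 42.646%.
Rounded: 42.65%.

42.65%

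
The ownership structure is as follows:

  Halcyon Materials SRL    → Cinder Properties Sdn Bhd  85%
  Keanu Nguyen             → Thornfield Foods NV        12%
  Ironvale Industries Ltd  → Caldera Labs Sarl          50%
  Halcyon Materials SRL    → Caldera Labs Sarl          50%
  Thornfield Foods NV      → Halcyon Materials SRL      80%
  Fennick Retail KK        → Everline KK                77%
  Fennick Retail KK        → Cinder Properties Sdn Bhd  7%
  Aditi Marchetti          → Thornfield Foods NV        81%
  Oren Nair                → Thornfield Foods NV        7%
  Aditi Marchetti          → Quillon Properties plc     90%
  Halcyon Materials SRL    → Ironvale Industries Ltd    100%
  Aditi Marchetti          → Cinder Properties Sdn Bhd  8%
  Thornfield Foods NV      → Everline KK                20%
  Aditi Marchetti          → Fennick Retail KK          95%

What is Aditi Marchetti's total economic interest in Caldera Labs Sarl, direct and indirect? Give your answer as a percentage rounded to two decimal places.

64.80%

Aditi reaches Caldera along 2 paths.
Via Thornfield → Halcyon: 81% × 80% × 50% = 32.4%.
Via Thornfield → Halcyon → Ironvale: 81% × 80% × 100% × 50% = 32.4%.
Total: 32.4% + 32.4% = 64.8%.
Rounded: 64.80%.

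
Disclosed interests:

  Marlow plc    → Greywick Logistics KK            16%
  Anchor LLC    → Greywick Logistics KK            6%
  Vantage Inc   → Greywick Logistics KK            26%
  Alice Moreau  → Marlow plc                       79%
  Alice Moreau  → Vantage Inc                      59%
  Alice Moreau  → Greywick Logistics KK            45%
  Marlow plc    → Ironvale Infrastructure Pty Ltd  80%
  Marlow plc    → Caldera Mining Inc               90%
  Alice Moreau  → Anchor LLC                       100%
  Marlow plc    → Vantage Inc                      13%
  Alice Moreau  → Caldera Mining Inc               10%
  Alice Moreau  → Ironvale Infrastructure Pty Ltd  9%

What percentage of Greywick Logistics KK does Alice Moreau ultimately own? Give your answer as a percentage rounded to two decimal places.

Alice reaches Greywick along 5 paths.
Direct stake: 45% = 45%.
Via Marlow → Vantage: 79% × 13% × 26% = 2.6702%.
Via Vantage: 59% × 26% = 15.34%.
Via Anchor: 100% × 6% = 6%.
Via Marlow: 79% × 16% = 12.64%.
Total: 45% + 2.6702% + 15.34% + 6% + 12.64% = 81.6502%.
Rounded: 81.65%.

81.65%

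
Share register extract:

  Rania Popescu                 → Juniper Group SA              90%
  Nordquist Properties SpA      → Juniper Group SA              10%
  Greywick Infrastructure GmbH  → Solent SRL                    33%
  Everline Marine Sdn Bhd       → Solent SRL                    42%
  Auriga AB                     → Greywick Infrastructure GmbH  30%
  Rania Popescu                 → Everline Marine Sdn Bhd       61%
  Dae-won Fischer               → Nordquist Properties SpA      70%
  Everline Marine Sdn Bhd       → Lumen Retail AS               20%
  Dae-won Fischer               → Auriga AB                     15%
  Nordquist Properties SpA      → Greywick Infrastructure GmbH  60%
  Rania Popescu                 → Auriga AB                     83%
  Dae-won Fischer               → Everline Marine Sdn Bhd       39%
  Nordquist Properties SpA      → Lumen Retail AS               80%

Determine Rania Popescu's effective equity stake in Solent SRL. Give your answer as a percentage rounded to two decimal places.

33.84%

Rania reaches Solent along 2 paths.
Via Auriga → Greywick: 83% × 30% × 33% = 8.217%.
Via Everline: 61% × 42% = 25.62%.
Total: 8.217% + 25.62% = 33.837%.
Rounded: 33.84%.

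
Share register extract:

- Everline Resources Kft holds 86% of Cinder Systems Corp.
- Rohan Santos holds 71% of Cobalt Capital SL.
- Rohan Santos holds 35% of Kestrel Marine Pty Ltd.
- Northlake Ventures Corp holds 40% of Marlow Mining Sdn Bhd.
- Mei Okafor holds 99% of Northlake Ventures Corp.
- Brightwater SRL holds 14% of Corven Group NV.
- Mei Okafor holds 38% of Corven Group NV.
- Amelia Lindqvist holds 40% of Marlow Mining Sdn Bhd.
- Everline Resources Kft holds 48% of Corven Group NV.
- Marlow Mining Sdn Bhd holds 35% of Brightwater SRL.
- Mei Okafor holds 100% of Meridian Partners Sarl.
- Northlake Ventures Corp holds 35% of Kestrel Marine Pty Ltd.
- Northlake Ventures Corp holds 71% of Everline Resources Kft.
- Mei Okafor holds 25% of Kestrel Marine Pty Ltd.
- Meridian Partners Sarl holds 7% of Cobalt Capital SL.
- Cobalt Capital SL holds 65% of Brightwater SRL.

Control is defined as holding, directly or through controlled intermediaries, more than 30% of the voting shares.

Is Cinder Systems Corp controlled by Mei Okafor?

Yes

Mei holds 99% of Northlake, so Mei controls Northlake.
Northlake holds 71% of Everline, so Mei controls Everline.
Everline holds 86% of Cinder, so Mei controls Cinder.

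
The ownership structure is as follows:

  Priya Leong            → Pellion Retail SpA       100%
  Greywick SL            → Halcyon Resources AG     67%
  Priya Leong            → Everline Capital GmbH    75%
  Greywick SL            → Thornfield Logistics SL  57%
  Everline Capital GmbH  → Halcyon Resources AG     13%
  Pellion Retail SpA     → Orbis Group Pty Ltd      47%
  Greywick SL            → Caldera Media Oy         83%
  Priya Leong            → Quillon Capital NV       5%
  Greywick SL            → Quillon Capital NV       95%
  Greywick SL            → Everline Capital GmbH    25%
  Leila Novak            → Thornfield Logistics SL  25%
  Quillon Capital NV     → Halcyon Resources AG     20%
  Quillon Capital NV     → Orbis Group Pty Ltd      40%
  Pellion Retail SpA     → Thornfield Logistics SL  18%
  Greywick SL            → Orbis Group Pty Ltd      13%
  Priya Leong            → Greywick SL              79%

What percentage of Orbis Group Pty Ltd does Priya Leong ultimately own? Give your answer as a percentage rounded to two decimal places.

89.29%

Priya reaches Orbis along 4 paths.
Via Pellion: 100% × 47% = 47%.
Via Greywick: 79% × 13% = 10.27%.
Via Greywick → Quillon: 79% × 95% × 40% = 30.02%.
Via Quillon: 5% × 40% = 2%.
Total: 47% + 10.27% + 30.02% + 2% = 89.29%.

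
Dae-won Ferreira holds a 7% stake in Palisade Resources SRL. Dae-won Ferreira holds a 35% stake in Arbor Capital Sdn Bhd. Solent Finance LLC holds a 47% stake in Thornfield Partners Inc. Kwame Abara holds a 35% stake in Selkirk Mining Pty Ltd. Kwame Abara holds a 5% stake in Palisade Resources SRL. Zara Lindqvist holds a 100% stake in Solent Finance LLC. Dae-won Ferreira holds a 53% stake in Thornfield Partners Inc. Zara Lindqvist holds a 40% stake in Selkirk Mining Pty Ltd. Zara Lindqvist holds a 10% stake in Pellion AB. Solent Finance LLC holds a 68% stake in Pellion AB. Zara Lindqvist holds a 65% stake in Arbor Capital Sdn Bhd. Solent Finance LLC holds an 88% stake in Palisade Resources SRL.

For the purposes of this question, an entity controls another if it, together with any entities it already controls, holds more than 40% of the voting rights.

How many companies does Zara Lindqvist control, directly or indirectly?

5

Zara holds 100% of Solent, so Zara controls Solent.
Zara holds 65% of Arbor, so Zara controls Arbor.
Solent holds 88% of Palisade, so Zara controls Palisade.
Solent and Zara together hold 68% + 10% = 78% of Pellion, so Zara controls Pellion.
Solent holds 47% of Thornfield, so Zara controls Thornfield.
No other company's threshold is met.
Zara controls 5 companies.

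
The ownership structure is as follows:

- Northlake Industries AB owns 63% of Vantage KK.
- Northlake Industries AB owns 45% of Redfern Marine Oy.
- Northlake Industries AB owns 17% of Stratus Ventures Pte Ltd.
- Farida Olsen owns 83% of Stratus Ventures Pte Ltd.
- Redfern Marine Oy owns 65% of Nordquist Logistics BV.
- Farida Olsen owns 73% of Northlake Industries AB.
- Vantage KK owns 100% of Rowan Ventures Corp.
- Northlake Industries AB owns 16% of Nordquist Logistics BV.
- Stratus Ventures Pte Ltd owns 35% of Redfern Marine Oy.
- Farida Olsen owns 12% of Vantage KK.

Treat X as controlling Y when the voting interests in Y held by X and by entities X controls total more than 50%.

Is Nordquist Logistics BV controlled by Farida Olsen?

Farida holds 73% of Northlake, so Farida controls Northlake.
Northlake and Farida together hold 17% + 83% = 100% of Stratus, so Farida controls Stratus.
Northlake and Stratus together hold 45% + 35% = 80% of Redfern, so Farida controls Redfern.
Redfern and Northlake together hold 65% + 16% = 81% of Nordquist, so Farida controls Nordquist.

Yes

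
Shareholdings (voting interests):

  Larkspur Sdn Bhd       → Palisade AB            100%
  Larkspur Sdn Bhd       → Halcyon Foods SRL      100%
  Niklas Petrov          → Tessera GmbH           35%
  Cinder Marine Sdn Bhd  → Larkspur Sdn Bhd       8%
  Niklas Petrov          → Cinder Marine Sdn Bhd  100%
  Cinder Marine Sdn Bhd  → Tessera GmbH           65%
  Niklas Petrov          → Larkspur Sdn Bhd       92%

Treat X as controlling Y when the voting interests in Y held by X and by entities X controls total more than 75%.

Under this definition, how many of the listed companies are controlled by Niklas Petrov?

5

Niklas holds 100% of Cinder, so Niklas controls Cinder.
Niklas and Cinder together hold 92% + 8% = 100% of Larkspur, so Niklas controls Larkspur.
Cinder and Niklas together hold 65% + 35% = 100% of Tessera, so Niklas controls Tessera.
Larkspur holds 100% of Halcyon, so Niklas controls Halcyon.
Larkspur holds 100% of Palisade, so Niklas controls Palisade.
Niklas controls 5 companies.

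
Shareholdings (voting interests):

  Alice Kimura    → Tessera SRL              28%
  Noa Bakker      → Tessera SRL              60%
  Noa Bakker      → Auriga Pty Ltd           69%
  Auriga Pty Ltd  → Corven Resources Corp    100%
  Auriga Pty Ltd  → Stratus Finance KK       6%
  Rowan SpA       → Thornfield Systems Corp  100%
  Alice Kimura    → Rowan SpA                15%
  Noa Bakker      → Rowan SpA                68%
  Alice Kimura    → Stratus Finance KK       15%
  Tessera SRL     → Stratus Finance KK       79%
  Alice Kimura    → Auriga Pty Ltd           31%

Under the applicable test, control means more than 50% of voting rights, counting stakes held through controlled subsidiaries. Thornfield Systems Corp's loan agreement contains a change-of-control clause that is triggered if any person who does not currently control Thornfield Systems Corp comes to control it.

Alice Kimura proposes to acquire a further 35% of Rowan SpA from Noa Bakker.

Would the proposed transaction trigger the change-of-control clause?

The purchase adds only to Alice's holdings (Noa's stake shrinks), so Alice is the only person who could newly come to control Thornfield.
Alice's largest direct stake is 31% in Auriga, which does not meet the threshold, so Alice controls no company.
Neither Alice nor any entity Alice controls holds any voting interest in Thornfield.
So before the transaction, Alice does not control Thornfield.
After the purchase, Alice's direct stake in Rowan rises to 15% + 35% = 50%, and Noa's stake falls to 33%.
Alice's side now holds 50% of Rowan, not > 50%, so Alice still does not control Rowan.
After the transaction, neither Alice nor any entity Alice controls holds a voting interest in Thornfield, so Alice still does not control it.
No new person acquires control, so the clause is not triggered.

No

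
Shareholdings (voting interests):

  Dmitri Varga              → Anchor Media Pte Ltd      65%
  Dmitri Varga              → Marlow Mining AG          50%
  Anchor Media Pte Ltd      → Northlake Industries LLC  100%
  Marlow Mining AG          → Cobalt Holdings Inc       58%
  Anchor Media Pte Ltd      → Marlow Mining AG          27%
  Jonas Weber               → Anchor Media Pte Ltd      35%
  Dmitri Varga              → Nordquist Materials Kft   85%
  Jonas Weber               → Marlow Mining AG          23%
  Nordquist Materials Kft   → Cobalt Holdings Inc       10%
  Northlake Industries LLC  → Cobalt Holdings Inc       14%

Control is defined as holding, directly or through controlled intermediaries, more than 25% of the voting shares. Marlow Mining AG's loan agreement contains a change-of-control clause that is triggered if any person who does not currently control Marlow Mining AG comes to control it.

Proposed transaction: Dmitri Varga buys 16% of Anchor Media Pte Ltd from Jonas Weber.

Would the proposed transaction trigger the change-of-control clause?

The purchase adds only to Dmitri's holdings (Jonas's stake shrinks), so Dmitri is the only person who could newly come to control Marlow.
Dmitri holds 65% of Anchor, so Dmitri controls Anchor.
Anchor and Dmitri together hold 27% + 50% = 77% of Marlow, so Dmitri controls Marlow.
So Dmitri already controls Marlow before the transaction.
After the purchase, Dmitri's direct stake in Anchor rises to 65% + 16% = 81%, and Jonas's stake falls to 19%.
Dmitri controlled Marlow already, so this is not a new person acquiring control; every other person's position is unchanged or reduced.
No new person acquires control, so the clause is not triggered.

No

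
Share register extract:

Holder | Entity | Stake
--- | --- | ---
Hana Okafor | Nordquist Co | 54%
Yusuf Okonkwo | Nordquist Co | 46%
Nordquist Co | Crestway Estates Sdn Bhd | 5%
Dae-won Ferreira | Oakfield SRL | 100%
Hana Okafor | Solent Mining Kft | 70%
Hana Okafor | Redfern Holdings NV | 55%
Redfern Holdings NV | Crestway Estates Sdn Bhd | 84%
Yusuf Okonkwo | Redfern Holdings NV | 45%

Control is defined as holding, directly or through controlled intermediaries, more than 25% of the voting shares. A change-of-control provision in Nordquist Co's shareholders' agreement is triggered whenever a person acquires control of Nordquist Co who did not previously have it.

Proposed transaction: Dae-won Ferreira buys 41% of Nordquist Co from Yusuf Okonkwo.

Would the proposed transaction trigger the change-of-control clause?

Yes

The purchase adds only to Dae-won's holdings (Yusuf's stake shrinks), so Dae-won is the only person who could newly come to control Nordquist.
Dae-won holds 100% of Oakfield, so Dae-won controls Oakfield.
Neither Dae-won nor any entity Dae-won controls holds any voting interest in Nordquist.
So before the transaction, Dae-won does not control Nordquist.
After the purchase, Dae-won holds 41% of Nordquist directly, and Yusuf's stake falls to 5%.
Dae-won holds 41% of Nordquist, so Dae-won controls Nordquist.
Dae-won did not control Nordquist before and does after, so the clause is triggered.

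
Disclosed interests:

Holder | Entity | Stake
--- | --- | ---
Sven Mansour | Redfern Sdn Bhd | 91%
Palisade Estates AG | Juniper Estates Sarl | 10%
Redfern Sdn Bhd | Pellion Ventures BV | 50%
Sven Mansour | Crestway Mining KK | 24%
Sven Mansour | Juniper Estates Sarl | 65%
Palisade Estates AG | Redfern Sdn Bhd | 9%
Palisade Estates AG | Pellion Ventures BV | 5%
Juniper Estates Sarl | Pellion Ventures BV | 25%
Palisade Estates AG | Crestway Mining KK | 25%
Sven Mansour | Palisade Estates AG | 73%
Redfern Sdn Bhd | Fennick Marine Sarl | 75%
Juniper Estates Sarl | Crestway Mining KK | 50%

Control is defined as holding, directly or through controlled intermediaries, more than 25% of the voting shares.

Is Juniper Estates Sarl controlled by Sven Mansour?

Yes

Sven holds 73% of Palisade, so Sven controls Palisade.
Palisade and Sven together hold 10% + 65% = 75% of Juniper, so Sven controls Juniper.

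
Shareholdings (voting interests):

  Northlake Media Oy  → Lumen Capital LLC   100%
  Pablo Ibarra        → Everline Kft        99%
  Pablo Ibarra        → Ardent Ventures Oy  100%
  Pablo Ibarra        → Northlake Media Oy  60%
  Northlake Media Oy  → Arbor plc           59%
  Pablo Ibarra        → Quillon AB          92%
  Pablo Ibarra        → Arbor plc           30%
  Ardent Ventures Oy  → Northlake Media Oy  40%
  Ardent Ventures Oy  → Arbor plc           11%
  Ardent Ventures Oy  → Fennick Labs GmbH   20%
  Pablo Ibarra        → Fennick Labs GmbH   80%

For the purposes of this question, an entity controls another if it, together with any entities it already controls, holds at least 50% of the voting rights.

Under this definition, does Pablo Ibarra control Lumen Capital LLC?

Yes

Pablo holds 100% of Ardent, so Pablo controls Ardent.
Ardent and Pablo together hold 40% + 60% = 100% of Northlake, so Pablo controls Northlake.
Northlake holds 100% of Lumen, so Pablo controls Lumen.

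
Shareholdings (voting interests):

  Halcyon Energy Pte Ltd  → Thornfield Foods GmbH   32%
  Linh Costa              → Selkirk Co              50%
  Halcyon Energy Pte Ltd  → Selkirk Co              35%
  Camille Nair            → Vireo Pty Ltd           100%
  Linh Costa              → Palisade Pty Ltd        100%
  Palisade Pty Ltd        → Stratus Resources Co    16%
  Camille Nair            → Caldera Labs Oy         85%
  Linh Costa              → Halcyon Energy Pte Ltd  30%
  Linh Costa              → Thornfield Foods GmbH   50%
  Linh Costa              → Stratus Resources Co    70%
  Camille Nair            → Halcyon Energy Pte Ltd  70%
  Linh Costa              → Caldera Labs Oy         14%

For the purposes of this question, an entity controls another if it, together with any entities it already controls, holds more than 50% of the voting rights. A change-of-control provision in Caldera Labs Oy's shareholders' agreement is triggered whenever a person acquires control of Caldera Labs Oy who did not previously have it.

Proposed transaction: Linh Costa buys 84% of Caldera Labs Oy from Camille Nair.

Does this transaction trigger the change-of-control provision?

The purchase adds only to Linh's holdings (Camille's stake shrinks), so Linh is the only person who could newly come to control Caldera.
Linh holds 100% of Palisade, so Linh controls Palisade.
Linh and Palisade together hold 70% + 16% = 86% of Stratus, so Linh controls Stratus.
In Caldera, Linh's side holds only 14%, not > 50%.
So before the transaction, Linh does not control Caldera.
After the purchase, Linh's direct stake in Caldera rises to 14% + 84% = 98%, and Camille's stake falls to 1%.
Linh holds 98% of Caldera, so Linh controls Caldera.
Linh did not control Caldera before and does after, so the clause is triggered.

Yes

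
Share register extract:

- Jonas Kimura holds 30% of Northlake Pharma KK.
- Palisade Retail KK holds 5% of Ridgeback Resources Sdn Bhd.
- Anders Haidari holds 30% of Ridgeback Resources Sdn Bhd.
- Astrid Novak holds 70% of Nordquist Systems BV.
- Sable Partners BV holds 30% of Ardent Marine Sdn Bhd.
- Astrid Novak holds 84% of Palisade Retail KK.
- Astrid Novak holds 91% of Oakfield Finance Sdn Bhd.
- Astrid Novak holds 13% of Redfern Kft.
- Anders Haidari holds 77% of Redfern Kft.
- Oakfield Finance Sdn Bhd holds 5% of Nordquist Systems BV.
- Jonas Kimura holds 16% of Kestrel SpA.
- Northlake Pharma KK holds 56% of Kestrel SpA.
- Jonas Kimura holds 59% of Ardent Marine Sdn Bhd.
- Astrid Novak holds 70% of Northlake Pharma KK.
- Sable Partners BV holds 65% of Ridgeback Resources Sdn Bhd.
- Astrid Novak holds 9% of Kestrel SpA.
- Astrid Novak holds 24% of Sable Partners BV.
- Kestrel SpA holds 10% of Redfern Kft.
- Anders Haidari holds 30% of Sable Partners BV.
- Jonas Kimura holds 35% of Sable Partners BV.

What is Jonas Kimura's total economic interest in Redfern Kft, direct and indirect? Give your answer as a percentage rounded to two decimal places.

Jonas reaches Redfern along 2 paths.
Via Northlake → Kestrel: 30% × 56% × 10% = 1.68%.
Via Kestrel: 16% × 10% = 1.6%.
Total: 1.68% + 1.6% = 3.28%.

3.28%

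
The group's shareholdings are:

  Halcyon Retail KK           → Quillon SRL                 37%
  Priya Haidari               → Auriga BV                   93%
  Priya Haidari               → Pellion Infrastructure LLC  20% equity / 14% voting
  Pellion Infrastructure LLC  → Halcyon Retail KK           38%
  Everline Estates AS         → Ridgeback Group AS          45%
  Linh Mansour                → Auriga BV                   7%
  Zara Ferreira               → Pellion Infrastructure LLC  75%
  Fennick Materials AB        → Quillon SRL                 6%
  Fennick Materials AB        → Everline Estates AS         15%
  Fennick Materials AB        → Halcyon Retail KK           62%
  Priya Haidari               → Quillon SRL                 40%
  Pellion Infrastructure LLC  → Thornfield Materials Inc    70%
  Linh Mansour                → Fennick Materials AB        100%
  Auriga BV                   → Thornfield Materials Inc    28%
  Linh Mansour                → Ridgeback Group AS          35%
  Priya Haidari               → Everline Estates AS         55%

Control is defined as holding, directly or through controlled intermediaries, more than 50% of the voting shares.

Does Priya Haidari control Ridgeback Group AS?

No

Priya holds 93% of Auriga, so Priya controls Auriga.
Priya holds 55% of Everline, so Priya controls Everline.
In Ridgeback, Priya's side holds only 45%, not > 50%.
So Priya does not control Ridgeback.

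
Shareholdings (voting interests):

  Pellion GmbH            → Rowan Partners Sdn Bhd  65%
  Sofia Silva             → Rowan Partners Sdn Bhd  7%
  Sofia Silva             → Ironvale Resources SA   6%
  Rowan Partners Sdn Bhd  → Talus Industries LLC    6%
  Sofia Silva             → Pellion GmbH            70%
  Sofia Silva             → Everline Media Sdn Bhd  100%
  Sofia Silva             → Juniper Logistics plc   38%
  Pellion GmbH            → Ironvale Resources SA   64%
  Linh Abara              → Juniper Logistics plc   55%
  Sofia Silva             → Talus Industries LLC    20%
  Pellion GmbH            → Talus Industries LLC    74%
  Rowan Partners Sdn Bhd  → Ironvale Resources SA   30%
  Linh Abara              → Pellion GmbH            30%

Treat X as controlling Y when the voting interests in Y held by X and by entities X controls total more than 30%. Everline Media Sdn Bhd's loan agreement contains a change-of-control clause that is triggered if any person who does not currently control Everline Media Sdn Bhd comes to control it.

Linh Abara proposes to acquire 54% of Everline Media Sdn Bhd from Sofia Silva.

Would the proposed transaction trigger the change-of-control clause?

The purchase adds only to Linh's holdings (Sofia's stake shrinks), so Linh is the only person who could newly come to control Everline.
Linh holds 55% of Juniper, so Linh controls Juniper.
Neither Linh nor any entity Linh controls holds any voting interest in Everline.
So before the transaction, Linh does not control Everline.
After the purchase, Linh holds 54% of Everline directly, and Sofia's stake falls to 46%.
Linh holds 54% of Everline, so Linh controls Everline.
Linh did not control Everline before and does after, so the clause is triggered.

Yes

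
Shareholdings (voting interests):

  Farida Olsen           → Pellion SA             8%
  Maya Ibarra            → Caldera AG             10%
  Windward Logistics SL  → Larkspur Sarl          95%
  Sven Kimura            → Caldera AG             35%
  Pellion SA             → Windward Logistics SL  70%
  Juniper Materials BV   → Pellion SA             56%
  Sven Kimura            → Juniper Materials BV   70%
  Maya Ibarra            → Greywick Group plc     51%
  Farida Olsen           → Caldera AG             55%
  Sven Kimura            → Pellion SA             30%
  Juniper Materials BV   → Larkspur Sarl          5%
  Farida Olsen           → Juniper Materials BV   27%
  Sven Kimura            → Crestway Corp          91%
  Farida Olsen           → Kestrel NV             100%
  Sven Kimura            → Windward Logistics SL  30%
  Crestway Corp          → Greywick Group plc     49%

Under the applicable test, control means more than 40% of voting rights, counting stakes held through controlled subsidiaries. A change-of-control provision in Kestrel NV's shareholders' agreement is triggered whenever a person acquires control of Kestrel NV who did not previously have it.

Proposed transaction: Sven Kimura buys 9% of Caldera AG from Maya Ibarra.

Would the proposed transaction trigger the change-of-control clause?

The purchase adds only to Sven's holdings (Maya's stake shrinks), so Sven is the only person who could newly come to control Kestrel.
Sven holds 70% of Juniper, so Sven controls Juniper.
Sven holds 91% of Crestway, so Sven controls Crestway.
Sven and Juniper together hold 30% + 56% = 86% of Pellion, so Sven controls Pellion.
Sven and Pellion together hold 30% + 70% = 100% of Windward, so Sven controls Windward.
Windward and Juniper together hold 95% + 5% = 100% of Larkspur, so Sven controls Larkspur.
Crestway holds 49% of Greywick, so Sven controls Greywick.
Neither Sven nor any entity Sven controls holds any voting interest in Kestrel.
So before the transaction, Sven does not control Kestrel.
After the purchase, Sven's direct stake in Caldera rises to 35% + 9% = 44%, and Maya's stake falls to 1%.
Sven holds 44% of Caldera, so Sven controls Caldera.
After the transaction, neither Sven nor any entity Sven controls holds a voting interest in Kestrel, so Sven still does not control it.
No new person acquires control, so the clause is not triggered.

No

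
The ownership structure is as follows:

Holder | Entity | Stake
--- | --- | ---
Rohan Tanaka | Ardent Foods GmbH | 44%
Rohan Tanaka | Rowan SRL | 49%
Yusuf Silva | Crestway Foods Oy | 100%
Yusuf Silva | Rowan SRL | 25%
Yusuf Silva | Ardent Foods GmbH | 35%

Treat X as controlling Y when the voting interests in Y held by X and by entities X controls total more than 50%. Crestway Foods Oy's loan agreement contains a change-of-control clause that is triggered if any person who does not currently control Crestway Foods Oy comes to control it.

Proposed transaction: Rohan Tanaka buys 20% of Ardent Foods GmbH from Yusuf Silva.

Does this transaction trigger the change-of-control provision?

The purchase adds only to Rohan's holdings (Yusuf's stake shrinks), so Rohan is the only person who could newly come to control Crestway.
Rohan's largest direct stake is 49% in Rowan, which does not meet the threshold, so Rohan controls no company.
Neither Rohan nor any entity Rohan controls holds any voting interest in Crestway.
So before the transaction, Rohan does not control Crestway.
After the purchase, Rohan's direct stake in Ardent rises to 44% + 20% = 64%, and Yusuf's stake falls to 15%.
Rohan holds 64% of Ardent, so Rohan controls Ardent.
After the transaction, neither Rohan nor any entity Rohan controls holds a voting interest in Crestway, so Rohan still does not control it.
No new person acquires control, so the clause is not triggered.

No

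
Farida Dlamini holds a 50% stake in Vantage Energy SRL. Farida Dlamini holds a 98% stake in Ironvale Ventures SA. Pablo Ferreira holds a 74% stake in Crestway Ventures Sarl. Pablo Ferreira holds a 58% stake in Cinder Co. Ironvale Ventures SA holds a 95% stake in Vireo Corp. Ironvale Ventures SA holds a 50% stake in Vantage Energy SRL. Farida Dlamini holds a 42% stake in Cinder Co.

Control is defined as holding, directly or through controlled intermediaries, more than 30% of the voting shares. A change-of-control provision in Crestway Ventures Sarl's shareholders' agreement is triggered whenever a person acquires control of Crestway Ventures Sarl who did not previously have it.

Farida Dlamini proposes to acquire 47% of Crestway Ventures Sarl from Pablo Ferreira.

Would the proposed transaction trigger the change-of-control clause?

Yes

The purchase adds only to Farida's holdings (Pablo's stake shrinks), so Farida is the only person who could newly come to control Crestway.
Farida holds 98% of Ironvale, so Farida controls Ironvale.
Ironvale and Farida together hold 50% + 50% = 100% of Vantage, so Farida controls Vantage.
Farida holds 42% of Cinder, so Farida controls Cinder.
Ironvale holds 95% of Vireo, so Farida controls Vireo.
Neither Farida nor any entity Farida controls holds any voting interest in Crestway.
So before the transaction, Farida does not control Crestway.
After the purchase, Farida holds 47% of Crestway directly, and Pablo's stake falls to 27%.
Farida holds 47% of Crestway, so Farida controls Crestway.
Farida did not control Crestway before and does after, so the clause is triggered.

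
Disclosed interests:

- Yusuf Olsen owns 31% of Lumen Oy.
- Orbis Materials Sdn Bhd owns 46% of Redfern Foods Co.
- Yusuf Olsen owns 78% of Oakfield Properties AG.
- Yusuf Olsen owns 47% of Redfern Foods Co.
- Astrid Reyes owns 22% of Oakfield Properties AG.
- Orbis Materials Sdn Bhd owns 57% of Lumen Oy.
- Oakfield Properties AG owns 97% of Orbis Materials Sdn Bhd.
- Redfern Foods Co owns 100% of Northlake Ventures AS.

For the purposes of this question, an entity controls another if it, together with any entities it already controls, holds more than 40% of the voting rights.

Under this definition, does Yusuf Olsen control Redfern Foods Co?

Yusuf holds 78% of Oakfield, so Yusuf controls Oakfield.
Oakfield holds 97% of Orbis, so Yusuf controls Orbis.
Yusuf and Orbis together hold 47% + 46% = 93% of Redfern, so Yusuf controls Redfern.

Yes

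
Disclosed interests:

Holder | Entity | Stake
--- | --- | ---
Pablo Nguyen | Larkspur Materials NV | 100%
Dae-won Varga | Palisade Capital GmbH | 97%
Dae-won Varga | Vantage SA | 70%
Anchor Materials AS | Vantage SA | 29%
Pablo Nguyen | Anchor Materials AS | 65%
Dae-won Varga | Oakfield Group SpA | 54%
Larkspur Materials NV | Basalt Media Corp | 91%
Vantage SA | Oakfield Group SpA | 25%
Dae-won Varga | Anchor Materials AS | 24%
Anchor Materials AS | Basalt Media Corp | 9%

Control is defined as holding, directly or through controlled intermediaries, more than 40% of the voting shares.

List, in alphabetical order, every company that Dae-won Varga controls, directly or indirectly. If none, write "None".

Oakfield Group SpA, Palisade Capital GmbH, Vantage SA

Dae-won holds 70% of Vantage, so Dae-won controls Vantage.
Dae-won holds 97% of Palisade, so Dae-won controls Palisade.
Vantage and Dae-won together hold 25% + 54% = 79% of Oakfield, so Dae-won controls Oakfield.
No other company's threshold is met.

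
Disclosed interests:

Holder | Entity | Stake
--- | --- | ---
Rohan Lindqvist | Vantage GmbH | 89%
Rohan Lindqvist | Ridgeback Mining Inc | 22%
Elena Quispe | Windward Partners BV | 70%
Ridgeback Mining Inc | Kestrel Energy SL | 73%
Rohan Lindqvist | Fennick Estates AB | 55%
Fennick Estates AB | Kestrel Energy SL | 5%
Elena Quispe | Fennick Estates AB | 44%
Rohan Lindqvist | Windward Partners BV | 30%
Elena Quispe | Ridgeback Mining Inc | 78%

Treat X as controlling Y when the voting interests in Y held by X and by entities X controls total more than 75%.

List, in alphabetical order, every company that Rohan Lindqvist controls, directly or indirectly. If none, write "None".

Vantage GmbH

Rohan holds 89% of Vantage, so Rohan controls Vantage.
No other company's threshold is met.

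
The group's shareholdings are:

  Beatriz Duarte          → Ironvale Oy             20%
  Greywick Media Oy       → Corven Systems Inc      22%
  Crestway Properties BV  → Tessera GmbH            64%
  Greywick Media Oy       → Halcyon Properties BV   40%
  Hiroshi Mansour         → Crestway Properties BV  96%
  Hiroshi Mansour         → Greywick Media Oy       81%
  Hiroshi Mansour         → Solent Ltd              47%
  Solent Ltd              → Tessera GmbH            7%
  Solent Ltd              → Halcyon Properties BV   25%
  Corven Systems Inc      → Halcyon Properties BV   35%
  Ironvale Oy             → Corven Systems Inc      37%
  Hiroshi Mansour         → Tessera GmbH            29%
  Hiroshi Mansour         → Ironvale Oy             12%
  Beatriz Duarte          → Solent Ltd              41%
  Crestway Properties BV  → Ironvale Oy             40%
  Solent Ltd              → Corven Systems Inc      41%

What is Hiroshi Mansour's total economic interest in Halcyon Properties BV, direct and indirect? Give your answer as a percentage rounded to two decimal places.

Hiroshi reaches Halcyon along 6 paths.
Via Solent → Corven: 47% × 41% × 35% = 6.7445%.
Via Ironvale → Corven: 12% × 37% × 35% = 1.554%.
Via Crestway → Ironvale → Corven: 96% × 40% × 37% × 35% = 4.9728%.
Via Greywick → Corven: 81% × 22% × 35% = 6.237%.
Via Greywick: 81% × 40% = 32.4%.
Via Solent: 47% × 25% = 11.75%.
Total: 6.7445% + 1.554% + 4.9728% + 6.237% + 32.4% + 11.75% = 63.6583%.
Rounded: 63.66%.

63.66%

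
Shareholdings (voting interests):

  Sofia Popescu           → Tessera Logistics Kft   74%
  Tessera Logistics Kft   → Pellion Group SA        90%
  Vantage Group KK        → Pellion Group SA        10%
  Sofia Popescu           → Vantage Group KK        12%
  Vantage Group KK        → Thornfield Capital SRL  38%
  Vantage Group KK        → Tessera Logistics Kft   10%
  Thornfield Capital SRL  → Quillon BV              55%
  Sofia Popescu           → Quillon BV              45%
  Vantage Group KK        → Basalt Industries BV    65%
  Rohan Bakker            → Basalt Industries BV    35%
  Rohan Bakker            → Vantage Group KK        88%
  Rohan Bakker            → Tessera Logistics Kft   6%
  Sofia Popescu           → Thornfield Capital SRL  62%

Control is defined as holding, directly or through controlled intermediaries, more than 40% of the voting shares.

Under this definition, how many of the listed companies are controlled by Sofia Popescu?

4

Sofia holds 62% of Thornfield, so Sofia controls Thornfield.
Sofia holds 74% of Tessera, so Sofia controls Tessera.
Thornfield and Sofia together hold 55% + 45% = 100% of Quillon, so Sofia controls Quillon.
Tessera holds 90% of Pellion, so Sofia controls Pellion.
No other company's threshold is met.
Sofia controls 4 companies.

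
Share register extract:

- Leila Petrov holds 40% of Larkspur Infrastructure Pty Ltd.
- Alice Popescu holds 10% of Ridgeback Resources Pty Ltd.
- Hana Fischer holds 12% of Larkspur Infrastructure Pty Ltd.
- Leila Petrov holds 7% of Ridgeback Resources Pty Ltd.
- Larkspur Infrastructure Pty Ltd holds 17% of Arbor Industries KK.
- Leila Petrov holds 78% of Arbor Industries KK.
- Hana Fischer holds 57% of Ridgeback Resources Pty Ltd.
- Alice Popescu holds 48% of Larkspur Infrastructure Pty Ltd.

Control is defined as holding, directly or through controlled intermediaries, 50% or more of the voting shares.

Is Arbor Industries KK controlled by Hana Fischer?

No

Hana holds 57% of Ridgeback, so Hana controls Ridgeback.
Neither Hana nor any entity Hana controls holds any voting interest in Arbor.
So Hana does not control Arbor.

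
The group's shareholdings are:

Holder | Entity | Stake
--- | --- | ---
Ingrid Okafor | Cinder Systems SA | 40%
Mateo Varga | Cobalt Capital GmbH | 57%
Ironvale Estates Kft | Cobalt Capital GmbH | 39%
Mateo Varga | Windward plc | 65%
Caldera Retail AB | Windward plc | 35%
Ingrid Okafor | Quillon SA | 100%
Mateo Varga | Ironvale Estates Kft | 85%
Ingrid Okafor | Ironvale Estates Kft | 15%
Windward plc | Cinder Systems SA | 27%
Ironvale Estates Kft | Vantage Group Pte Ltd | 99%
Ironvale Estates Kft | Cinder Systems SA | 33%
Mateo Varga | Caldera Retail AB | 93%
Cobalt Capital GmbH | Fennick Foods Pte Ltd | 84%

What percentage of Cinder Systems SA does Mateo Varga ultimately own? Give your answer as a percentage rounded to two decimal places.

54.39%

Mateo reaches Cinder along 3 paths.
Via Ironvale: 85% × 33% = 28.05%.
Via Windward: 65% × 27% = 17.55%.
Via Caldera → Windward: 93% × 35% × 27% = 8.7885%.
Total: 28.05% + 17.55% + 8.7885% = 54.3885%.
Rounded: 54.39%.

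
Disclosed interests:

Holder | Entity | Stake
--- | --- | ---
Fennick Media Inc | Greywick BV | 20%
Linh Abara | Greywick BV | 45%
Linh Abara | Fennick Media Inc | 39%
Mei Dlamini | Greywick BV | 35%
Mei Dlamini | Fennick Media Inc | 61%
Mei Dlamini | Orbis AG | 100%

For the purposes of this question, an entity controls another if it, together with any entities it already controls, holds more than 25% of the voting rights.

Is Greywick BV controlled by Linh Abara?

Yes

Linh holds 39% of Fennick, so Linh controls Fennick.
Linh and Fennick together hold 45% + 20% = 65% of Greywick, so Linh controls Greywick.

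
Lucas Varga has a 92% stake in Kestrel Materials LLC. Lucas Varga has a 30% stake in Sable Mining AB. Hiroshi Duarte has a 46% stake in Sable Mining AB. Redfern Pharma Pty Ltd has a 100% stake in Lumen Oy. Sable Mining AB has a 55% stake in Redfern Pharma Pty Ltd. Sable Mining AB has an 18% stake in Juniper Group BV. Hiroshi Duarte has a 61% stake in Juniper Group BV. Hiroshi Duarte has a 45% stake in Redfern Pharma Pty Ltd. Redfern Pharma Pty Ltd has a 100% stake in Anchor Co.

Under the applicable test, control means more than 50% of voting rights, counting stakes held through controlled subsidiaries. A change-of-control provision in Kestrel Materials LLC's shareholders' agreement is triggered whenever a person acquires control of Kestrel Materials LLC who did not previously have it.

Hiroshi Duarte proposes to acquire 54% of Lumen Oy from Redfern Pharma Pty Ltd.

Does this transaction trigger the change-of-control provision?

The purchase adds only to Hiroshi's holdings (Redfern's stake shrinks), so Hiroshi is the only person who could newly come to control Kestrel.
Hiroshi holds 61% of Juniper, so Hiroshi controls Juniper.
Neither Hiroshi nor any entity Hiroshi controls holds any voting interest in Kestrel.
So before the transaction, Hiroshi does not control Kestrel.
After the purchase, Hiroshi holds 54% of Lumen directly, and Redfern's stake falls to 46%.
Hiroshi holds 54% of Lumen, so Hiroshi controls Lumen.
After the transaction, neither Hiroshi nor any entity Hiroshi controls holds a voting interest in Kestrel, so Hiroshi still does not control it.
No new person acquires control, so the clause is not triggered.

No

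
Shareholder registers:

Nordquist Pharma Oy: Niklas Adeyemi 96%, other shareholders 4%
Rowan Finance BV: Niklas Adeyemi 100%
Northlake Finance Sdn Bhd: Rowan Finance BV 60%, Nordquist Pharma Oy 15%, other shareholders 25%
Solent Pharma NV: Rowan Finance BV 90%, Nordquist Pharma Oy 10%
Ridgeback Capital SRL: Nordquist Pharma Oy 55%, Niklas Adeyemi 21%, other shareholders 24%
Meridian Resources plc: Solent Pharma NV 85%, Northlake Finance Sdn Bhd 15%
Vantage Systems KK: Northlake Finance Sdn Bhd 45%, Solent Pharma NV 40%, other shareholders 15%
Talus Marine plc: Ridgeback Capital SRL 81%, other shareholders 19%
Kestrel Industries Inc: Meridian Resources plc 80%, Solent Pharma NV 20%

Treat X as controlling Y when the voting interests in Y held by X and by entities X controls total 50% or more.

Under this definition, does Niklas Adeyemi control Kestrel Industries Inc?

Niklas holds 96% of Nordquist, so Niklas controls Nordquist.
Niklas holds 100% of Rowan, so Niklas controls Rowan.
Rowan and Nordquist together hold 90% + 10% = 100% of Solent, so Niklas controls Solent.
Rowan and Nordquist together hold 60% + 15% = 75% of Northlake, so Niklas controls Northlake.
Solent and Northlake together hold 85% + 15% = 100% of Meridian, so Niklas controls Meridian.
Meridian and Solent together hold 80% + 20% = 100% of Kestrel, so Niklas controls Kestrel.

Yes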